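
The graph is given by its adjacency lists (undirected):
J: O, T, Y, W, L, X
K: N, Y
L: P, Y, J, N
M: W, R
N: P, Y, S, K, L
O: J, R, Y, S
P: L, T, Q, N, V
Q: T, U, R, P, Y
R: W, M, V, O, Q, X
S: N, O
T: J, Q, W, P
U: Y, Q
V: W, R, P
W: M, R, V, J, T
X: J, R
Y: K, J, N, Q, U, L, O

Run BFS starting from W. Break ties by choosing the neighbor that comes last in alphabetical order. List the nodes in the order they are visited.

Visit W; enqueue V, T, R, M, J → queue [V, T, R, M, J]
Visit V; enqueue P → queue [T, R, M, J, P]
Visit T; enqueue Q → queue [R, M, J, P, Q]
Visit R; enqueue X, O → queue [M, J, P, Q, X, O]
Visit M → queue [J, P, Q, X, O]
Visit J; enqueue Y, L → queue [P, Q, X, O, Y, L]
Visit P; enqueue N → queue [Q, X, O, Y, L, N]
Visit Q; enqueue U → queue [X, O, Y, L, N, U]
Visit X → queue [O, Y, L, N, U]
Visit O; enqueue S → queue [Y, L, N, U, S]
Visit Y; enqueue K → queue [L, N, U, S, K]
Visit L → queue [N, U, S, K]
Visit N → queue [U, S, K]
Visit U → queue [S, K]
Visit S → queue [K]
Visit K → queue []

W, V, T, R, M, J, P, Q, X, O, Y, L, N, U, S, K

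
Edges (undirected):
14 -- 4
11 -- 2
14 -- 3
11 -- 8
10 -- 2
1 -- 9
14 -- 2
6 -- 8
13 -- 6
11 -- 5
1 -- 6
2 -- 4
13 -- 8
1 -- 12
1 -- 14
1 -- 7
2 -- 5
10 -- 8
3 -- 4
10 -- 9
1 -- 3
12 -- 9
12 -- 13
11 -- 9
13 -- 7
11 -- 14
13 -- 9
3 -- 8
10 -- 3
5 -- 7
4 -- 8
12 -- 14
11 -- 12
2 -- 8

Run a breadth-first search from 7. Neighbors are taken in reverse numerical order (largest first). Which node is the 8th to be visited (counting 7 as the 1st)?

Visit 7; enqueue 13, 5, 1 → queue [13, 5, 1]
Visit 13; enqueue 12, 9, 8, 6 → queue [5, 1, 12, 9, 8, 6]
Visit 5; enqueue 11, 2 → queue [1, 12, 9, 8, 6, 11, 2]
Visit 1; enqueue 14, 3 → queue [12, 9, 8, 6, 11, 2, 14, 3]
Visit 12 → queue [9, 8, 6, 11, 2, 14, 3]
Visit 9; enqueue 10 → queue [8, 6, 11, 2, 14, 3, 10]
Visit 8; enqueue 4 → queue [6, 11, 2, 14, 3, 10, 4]
Visit 6 → queue [11, 2, 14, 3, 10, 4]
Visit 11 → queue [2, 14, 3, 10, 4]
Visit 2 → queue [14, 3, 10, 4]
Visit 14 → queue [3, 10, 4]
Visit 3 → queue [10, 4]
Visit 10 → queue [4]
Visit 4 → queue []

Visit order: 7, 13, 5, 1, 12, 9, 8, 6, 11, 2, 14, 3, 10, 4

6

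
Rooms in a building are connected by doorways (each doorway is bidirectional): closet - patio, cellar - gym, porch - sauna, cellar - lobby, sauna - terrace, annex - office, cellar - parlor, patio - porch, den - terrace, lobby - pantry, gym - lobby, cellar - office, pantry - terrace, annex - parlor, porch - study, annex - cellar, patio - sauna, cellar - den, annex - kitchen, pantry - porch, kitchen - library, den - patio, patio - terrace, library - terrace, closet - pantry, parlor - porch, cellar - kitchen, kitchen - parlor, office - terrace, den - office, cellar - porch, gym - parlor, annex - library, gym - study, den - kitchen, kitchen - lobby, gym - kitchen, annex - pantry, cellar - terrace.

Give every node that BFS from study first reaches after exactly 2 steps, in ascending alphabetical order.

cellar, kitchen, lobby, pantry, parlor, patio, sauna

Level 0: study
Level 1: gym, porch
Level 2: cellar, kitchen, lobby, pantry, parlor, patio, sauna
Level 3: annex, closet, den, library, office, terrace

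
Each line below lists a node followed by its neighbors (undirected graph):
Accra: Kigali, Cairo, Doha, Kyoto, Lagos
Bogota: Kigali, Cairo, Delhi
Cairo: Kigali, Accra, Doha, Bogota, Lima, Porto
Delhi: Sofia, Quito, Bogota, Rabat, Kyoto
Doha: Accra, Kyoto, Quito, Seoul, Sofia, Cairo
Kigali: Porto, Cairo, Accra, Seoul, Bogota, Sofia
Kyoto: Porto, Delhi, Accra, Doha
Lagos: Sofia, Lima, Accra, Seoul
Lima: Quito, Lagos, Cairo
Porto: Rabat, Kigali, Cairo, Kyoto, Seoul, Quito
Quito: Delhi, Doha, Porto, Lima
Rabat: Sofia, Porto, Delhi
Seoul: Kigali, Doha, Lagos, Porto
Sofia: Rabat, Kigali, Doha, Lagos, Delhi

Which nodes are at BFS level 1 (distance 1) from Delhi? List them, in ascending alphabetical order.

Bogota, Kyoto, Quito, Rabat, Sofia

Level 0: Delhi
Level 1: Bogota, Kyoto, Quito, Rabat, Sofia
Level 2: Accra, Cairo, Doha, Kigali, Lagos, Lima, Porto
Level 3: Seoul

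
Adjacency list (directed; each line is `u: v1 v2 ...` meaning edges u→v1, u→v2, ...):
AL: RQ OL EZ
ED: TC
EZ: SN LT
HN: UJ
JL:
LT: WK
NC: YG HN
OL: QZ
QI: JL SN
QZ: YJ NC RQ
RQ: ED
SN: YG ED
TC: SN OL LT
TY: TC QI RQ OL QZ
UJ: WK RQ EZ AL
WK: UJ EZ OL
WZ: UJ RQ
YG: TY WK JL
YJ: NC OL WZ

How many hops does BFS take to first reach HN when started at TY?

3

Level 0: TY
Level 1: OL, QI, QZ, RQ, TC
Level 2: ED, JL, LT, NC, SN, YJ
Level 3: HN, WK, WZ, YG
Level 4: EZ, UJ
Level 5: AL
HN first appears at level 3.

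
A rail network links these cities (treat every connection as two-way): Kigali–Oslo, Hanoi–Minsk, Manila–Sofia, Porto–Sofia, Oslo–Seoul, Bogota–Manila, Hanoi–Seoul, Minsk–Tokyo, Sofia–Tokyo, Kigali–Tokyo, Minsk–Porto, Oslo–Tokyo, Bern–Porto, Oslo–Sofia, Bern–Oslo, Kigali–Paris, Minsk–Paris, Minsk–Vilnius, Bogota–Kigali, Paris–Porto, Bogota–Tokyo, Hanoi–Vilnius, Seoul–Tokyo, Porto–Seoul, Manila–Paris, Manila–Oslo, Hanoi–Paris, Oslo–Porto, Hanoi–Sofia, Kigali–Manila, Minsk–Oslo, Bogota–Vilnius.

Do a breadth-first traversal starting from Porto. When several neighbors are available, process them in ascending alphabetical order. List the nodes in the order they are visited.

Porto → Bern → Minsk → Oslo → Paris → Seoul → Sofia → Hanoi → Tokyo → Vilnius → Kigali → Manila → Bogota

Visit Porto; enqueue Bern, Minsk, Oslo, Paris, Seoul, Sofia → queue [Bern, Minsk, Oslo, Paris, Seoul, Sofia]
Visit Bern → queue [Minsk, Oslo, Paris, Seoul, Sofia]
Visit Minsk; enqueue Hanoi, Tokyo, Vilnius → queue [Oslo, Paris, Seoul, Sofia, Hanoi, Tokyo, Vilnius]
Visit Oslo; enqueue Kigali, Manila → queue [Paris, Seoul, Sofia, Hanoi, Tokyo, Vilnius, Kigali, Manila]
Visit Paris → queue [Seoul, Sofia, Hanoi, Tokyo, Vilnius, Kigali, Manila]
Visit Seoul → queue [Sofia, Hanoi, Tokyo, Vilnius, Kigali, Manila]
Visit Sofia → queue [Hanoi, Tokyo, Vilnius, Kigali, Manila]
Visit Hanoi → queue [Tokyo, Vilnius, Kigali, Manila]
Visit Tokyo; enqueue Bogota → queue [Vilnius, Kigali, Manila, Bogota]
Visit Vilnius → queue [Kigali, Manila, Bogota]
Visit Kigali → queue [Manila, Bogota]
Visit Manila → queue [Bogota]
Visit Bogota → queue []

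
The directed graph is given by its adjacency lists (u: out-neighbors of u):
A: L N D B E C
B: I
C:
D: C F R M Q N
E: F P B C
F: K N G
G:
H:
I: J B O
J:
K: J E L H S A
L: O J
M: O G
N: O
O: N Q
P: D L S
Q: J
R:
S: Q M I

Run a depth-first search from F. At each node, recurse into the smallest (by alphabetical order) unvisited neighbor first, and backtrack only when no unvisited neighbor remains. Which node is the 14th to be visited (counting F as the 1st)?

R

Visit F
F → G
F → K
K → A
A → B
B → I
I → J
I → O
O → N
O → Q
A → C
A → D
D → M
D → R
A → E
E → P
P → L
P → S
K → H

Visit order: F, G, K, A, B, I, J, O, N, Q, C, D, M, R, E, P, L, S, H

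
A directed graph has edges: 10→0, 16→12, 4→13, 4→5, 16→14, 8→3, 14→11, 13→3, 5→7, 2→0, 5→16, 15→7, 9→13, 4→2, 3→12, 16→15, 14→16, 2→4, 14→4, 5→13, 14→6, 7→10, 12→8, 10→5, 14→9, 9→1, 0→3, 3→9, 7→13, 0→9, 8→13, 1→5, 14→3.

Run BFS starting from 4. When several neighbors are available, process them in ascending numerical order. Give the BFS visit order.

Visit 4; enqueue 2, 5, 13 → queue [2, 5, 13]
Visit 2; enqueue 0 → queue [5, 13, 0]
Visit 5; enqueue 7, 16 → queue [13, 0, 7, 16]
Visit 13; enqueue 3 → queue [0, 7, 16, 3]
Visit 0; enqueue 9 → queue [7, 16, 3, 9]
Visit 7; enqueue 10 → queue [16, 3, 9, 10]
Visit 16; enqueue 12, 14, 15 → queue [3, 9, 10, 12, 14, 15]
Visit 3 → queue [9, 10, 12, 14, 15]
Visit 9; enqueue 1 → queue [10, 12, 14, 15, 1]
Visit 10 → queue [12, 14, 15, 1]
Visit 12; enqueue 8 → queue [14, 15, 1, 8]
Visit 14; enqueue 6, 11 → queue [15, 1, 8, 6, 11]
Visit 15 → queue [1, 8, 6, 11]
Visit 1 → queue [8, 6, 11]
Visit 8 → queue [6, 11]
Visit 6 → queue [11]
Visit 11 → queue []

4 -> 2 -> 5 -> 13 -> 0 -> 7 -> 16 -> 3 -> 9 -> 10 -> 12 -> 14 -> 15 -> 1 -> 8 -> 6 -> 11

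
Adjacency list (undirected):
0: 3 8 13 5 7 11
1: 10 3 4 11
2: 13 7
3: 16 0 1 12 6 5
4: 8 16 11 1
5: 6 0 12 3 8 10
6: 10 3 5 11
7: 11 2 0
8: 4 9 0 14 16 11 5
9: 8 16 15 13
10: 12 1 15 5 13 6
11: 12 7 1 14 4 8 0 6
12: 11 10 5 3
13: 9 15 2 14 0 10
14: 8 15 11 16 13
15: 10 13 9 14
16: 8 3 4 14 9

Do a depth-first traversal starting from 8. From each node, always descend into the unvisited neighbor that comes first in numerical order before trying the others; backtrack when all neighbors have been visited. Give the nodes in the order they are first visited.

8 0 3 1 4 11 6 5 10 12 13 2 7 9 15 14 16

Visit 8
8 → 0
0 → 3
3 → 1
1 → 4
4 → 11
11 → 6
6 → 5
5 → 10
10 → 12
10 → 13
13 → 2
2 → 7
13 → 9
9 → 15
15 → 14
14 → 16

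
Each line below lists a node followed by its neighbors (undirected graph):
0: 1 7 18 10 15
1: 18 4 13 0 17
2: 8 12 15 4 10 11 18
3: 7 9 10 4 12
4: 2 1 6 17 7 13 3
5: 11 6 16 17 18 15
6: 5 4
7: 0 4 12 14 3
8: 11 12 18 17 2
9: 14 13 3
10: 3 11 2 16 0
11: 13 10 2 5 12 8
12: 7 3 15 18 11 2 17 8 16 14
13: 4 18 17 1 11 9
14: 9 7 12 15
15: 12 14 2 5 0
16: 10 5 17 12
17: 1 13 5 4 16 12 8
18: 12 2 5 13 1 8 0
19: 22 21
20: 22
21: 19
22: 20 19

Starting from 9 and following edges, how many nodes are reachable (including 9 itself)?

19

BFS from 9 visits: 9, 14, 13, 3, 7, 12, 15, 4, 18, 17, 1, 11, 10, 0, 2, 8, 16, 5, 6
Reachable nodes: 19 of 23 total.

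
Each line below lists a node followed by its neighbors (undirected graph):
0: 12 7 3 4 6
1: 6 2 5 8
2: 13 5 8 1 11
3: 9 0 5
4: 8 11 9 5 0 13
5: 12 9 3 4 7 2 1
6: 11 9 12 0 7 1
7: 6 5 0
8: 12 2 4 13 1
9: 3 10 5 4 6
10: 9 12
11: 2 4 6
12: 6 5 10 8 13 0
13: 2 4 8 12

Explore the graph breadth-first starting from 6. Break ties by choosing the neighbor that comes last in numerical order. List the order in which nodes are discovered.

Visit 6; enqueue 12, 11, 9, 7, 1, 0 → queue [12, 11, 9, 7, 1, 0]
Visit 12; enqueue 13, 10, 8, 5 → queue [11, 9, 7, 1, 0, 13, 10, 8, 5]
Visit 11; enqueue 4, 2 → queue [9, 7, 1, 0, 13, 10, 8, 5, 4, 2]
Visit 9; enqueue 3 → queue [7, 1, 0, 13, 10, 8, 5, 4, 2, 3]
Visit 7 → queue [1, 0, 13, 10, 8, 5, 4, 2, 3]
Visit 1 → queue [0, 13, 10, 8, 5, 4, 2, 3]
Visit 0 → queue [13, 10, 8, 5, 4, 2, 3]
Visit 13 → queue [10, 8, 5, 4, 2, 3]
Visit 10 → queue [8, 5, 4, 2, 3]
Visit 8 → queue [5, 4, 2, 3]
Visit 5 → queue [4, 2, 3]
Visit 4 → queue [2, 3]
Visit 2 → queue [3]
Visit 3 → queue []

6, 12, 11, 9, 7, 1, 0, 13, 10, 8, 5, 4, 2, 3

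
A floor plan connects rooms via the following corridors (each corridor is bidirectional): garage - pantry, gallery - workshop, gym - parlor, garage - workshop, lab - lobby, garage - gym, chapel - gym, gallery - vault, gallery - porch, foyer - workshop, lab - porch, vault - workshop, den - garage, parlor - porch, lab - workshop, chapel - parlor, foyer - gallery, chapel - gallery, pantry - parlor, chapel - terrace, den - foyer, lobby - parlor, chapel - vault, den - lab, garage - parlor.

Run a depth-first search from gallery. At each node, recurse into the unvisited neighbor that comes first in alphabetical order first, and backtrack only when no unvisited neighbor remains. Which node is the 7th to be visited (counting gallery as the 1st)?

Visit gallery
gallery → chapel
chapel → gym
gym → garage
garage → den
den → foyer
foyer → workshop
workshop → lab
lab → lobby
lobby → parlor
parlor → pantry
parlor → porch
workshop → vault
chapel → terrace

Visit order: gallery, chapel, gym, garage, den, foyer, workshop, lab, lobby, parlor, pantry, porch, vault, terrace

workshop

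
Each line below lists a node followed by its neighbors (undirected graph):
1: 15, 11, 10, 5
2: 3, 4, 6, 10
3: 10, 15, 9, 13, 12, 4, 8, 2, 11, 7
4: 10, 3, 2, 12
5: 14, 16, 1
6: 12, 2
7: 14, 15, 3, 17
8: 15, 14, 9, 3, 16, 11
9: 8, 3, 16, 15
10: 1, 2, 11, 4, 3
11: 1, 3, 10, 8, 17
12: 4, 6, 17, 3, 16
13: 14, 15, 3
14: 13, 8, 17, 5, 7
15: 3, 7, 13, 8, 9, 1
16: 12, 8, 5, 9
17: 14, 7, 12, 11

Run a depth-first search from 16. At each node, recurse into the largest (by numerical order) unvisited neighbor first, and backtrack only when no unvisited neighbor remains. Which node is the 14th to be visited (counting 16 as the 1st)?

2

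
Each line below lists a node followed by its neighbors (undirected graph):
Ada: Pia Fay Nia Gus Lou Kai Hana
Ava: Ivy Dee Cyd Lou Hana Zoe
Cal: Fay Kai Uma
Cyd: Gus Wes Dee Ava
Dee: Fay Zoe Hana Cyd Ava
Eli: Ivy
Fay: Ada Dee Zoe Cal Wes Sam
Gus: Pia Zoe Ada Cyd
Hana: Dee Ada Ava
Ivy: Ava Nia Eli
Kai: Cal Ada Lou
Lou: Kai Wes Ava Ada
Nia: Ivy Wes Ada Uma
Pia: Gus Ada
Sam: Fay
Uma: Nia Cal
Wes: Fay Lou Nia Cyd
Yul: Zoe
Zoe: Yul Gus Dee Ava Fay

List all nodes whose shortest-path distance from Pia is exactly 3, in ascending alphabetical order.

Ava, Cal, Dee, Ivy, Sam, Uma, Wes, Yul

Level 0: Pia
Level 1: Ada, Gus
Level 2: Cyd, Fay, Hana, Kai, Lou, Nia, Zoe
Level 3: Ava, Cal, Dee, Ivy, Sam, Uma, Wes, Yul
Level 4: Eli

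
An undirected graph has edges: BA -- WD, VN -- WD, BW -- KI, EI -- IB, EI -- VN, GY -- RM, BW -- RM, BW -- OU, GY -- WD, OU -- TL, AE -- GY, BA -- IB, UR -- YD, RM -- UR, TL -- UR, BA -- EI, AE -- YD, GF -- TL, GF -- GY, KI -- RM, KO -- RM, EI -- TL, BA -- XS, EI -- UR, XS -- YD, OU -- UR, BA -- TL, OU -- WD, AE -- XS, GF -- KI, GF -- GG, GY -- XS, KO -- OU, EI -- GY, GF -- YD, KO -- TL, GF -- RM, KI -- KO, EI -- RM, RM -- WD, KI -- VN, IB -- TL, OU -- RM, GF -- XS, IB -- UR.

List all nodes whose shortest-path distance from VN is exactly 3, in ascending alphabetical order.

AE, GG, XS, YD

Level 0: VN
Level 1: EI, KI, WD
Level 2: BA, BW, GF, GY, IB, KO, OU, RM, TL, UR
Level 3: AE, GG, XS, YD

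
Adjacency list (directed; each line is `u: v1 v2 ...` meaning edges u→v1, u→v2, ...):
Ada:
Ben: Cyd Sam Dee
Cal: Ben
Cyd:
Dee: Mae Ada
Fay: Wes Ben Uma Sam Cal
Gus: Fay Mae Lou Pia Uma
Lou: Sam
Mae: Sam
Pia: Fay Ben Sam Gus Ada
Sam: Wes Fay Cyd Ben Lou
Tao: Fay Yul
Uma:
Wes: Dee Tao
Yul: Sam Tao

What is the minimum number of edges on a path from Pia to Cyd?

2

Level 0: Pia
Level 1: Ada, Ben, Fay, Gus, Sam
Level 2: Cal, Cyd, Dee, Lou, Mae, Uma, Wes
Level 3: Tao
Level 4: Yul
Cyd first appears at level 2.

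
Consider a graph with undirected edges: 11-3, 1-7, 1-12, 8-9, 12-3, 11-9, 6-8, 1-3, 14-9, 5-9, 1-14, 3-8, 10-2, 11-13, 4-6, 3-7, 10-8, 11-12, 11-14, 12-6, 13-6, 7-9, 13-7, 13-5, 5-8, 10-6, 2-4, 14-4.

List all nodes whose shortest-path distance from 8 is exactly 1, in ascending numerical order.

3, 5, 6, 9, 10

Level 0: 8
Level 1: 3, 5, 6, 9, 10
Level 2: 1, 2, 4, 7, 11, 12, 13, 14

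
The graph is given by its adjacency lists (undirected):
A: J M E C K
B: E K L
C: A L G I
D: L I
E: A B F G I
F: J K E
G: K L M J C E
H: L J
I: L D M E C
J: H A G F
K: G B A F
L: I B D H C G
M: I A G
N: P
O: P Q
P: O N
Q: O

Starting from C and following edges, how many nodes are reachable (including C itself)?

13

BFS from C visits: C, L, I, G, A, H, D, B, M, E, K, J, F
Reachable nodes: 13 of 17 total.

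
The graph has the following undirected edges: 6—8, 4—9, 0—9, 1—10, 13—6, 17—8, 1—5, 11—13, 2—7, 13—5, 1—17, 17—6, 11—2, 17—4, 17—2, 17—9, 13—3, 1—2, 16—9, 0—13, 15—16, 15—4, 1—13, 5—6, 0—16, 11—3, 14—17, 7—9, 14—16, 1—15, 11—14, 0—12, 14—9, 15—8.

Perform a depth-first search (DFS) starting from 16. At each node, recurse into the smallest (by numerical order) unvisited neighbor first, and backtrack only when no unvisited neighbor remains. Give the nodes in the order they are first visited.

16, 0, 9, 4, 15, 1, 2, 7, 11, 3, 13, 5, 6, 8, 17, 14, 10, 12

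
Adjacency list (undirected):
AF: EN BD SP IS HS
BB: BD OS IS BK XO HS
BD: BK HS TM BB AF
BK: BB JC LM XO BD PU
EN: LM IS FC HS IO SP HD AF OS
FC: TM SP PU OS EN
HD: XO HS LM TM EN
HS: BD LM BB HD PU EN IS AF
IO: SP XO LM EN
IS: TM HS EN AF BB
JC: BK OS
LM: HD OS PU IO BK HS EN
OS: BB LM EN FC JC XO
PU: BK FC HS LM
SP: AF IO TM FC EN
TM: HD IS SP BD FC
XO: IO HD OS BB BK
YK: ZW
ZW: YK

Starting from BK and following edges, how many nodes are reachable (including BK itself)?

17

BFS from BK visits: BK, BB, BD, JC, LM, PU, XO, HS, IS, OS, AF, TM, EN, HD, IO, FC, SP
Reachable nodes: 17 of 19 total.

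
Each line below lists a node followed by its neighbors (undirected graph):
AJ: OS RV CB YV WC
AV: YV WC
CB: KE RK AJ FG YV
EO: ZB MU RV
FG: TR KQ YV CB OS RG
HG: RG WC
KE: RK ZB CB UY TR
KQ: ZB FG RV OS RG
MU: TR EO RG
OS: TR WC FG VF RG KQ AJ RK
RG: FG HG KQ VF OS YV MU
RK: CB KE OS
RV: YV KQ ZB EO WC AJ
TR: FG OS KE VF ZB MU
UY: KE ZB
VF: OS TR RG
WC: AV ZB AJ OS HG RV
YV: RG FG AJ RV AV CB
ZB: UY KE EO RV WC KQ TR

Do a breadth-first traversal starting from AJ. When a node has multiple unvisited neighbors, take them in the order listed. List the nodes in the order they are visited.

AJ, OS, RV, CB, YV, WC, TR, FG, VF, RG, KQ, RK, ZB, EO, KE, AV, HG, MU, UY

Visit AJ; enqueue OS, RV, CB, YV, WC → queue [OS, RV, CB, YV, WC]
Visit OS; enqueue TR, FG, VF, RG, KQ, RK → queue [RV, CB, YV, WC, TR, FG, VF, RG, KQ, RK]
Visit RV; enqueue ZB, EO → queue [CB, YV, WC, TR, FG, VF, RG, KQ, RK, ZB, EO]
Visit CB; enqueue KE → queue [YV, WC, TR, FG, VF, RG, KQ, RK, ZB, EO, KE]
Visit YV; enqueue AV → queue [WC, TR, FG, VF, RG, KQ, RK, ZB, EO, KE, AV]
Visit WC; enqueue HG → queue [TR, FG, VF, RG, KQ, RK, ZB, EO, KE, AV, HG]
Visit TR; enqueue MU → queue [FG, VF, RG, KQ, RK, ZB, EO, KE, AV, HG, MU]
Visit FG → queue [VF, RG, KQ, RK, ZB, EO, KE, AV, HG, MU]
Visit VF → queue [RG, KQ, RK, ZB, EO, KE, AV, HG, MU]
Visit RG → queue [KQ, RK, ZB, EO, KE, AV, HG, MU]
Visit KQ → queue [RK, ZB, EO, KE, AV, HG, MU]
Visit RK → queue [ZB, EO, KE, AV, HG, MU]
Visit ZB; enqueue UY → queue [EO, KE, AV, HG, MU, UY]
Visit EO → queue [KE, AV, HG, MU, UY]
Visit KE → queue [AV, HG, MU, UY]
Visit AV → queue [HG, MU, UY]
Visit HG → queue [MU, UY]
Visit MU → queue [UY]
Visit UY → queue []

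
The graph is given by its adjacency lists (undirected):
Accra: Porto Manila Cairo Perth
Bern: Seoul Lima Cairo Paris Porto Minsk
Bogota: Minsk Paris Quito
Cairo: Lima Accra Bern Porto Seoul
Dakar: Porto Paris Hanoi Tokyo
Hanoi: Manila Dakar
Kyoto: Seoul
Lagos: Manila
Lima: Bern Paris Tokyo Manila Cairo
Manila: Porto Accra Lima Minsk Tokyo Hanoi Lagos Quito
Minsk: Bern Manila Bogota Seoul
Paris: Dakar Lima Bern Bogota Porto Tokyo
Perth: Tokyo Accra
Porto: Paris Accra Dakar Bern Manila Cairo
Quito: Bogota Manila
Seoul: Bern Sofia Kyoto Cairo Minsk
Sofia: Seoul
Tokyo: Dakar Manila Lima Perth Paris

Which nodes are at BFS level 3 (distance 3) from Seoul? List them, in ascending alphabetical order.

Dakar, Hanoi, Lagos, Perth, Quito, Tokyo

Level 0: Seoul
Level 1: Bern, Cairo, Kyoto, Minsk, Sofia
Level 2: Accra, Bogota, Lima, Manila, Paris, Porto
Level 3: Dakar, Hanoi, Lagos, Perth, Quito, Tokyo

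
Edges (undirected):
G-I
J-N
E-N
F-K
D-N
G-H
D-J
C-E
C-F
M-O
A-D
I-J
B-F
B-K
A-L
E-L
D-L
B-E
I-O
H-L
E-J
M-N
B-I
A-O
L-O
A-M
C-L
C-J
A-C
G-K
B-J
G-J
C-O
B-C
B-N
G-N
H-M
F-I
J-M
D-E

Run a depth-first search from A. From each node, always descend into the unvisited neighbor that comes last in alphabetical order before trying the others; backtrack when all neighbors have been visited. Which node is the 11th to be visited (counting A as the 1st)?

L

Visit A
A → O
O → M
M → N
N → J
J → I
I → G
G → K
K → F
F → C
C → L
L → H
L → E
E → D
E → B

Visit order: A, O, M, N, J, I, G, K, F, C, L, H, E, D, B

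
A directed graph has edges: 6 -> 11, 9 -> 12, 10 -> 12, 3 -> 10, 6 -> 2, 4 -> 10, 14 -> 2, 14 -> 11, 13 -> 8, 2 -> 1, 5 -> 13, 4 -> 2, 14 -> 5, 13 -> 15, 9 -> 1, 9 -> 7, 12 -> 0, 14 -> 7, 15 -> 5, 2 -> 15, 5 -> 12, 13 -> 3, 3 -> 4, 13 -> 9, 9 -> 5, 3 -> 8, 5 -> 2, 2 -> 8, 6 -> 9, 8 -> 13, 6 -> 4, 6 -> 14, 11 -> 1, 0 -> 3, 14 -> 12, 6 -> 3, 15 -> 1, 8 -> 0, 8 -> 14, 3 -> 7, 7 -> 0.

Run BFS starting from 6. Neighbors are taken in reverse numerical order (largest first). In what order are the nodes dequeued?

6 14 11 9 4 3 2 12 7 5 1 10 8 15 0 13

Visit 6; enqueue 14, 11, 9, 4, 3, 2 → queue [14, 11, 9, 4, 3, 2]
Visit 14; enqueue 12, 7, 5 → queue [11, 9, 4, 3, 2, 12, 7, 5]
Visit 11; enqueue 1 → queue [9, 4, 3, 2, 12, 7, 5, 1]
Visit 9 → queue [4, 3, 2, 12, 7, 5, 1]
Visit 4; enqueue 10 → queue [3, 2, 12, 7, 5, 1, 10]
Visit 3; enqueue 8 → queue [2, 12, 7, 5, 1, 10, 8]
Visit 2; enqueue 15 → queue [12, 7, 5, 1, 10, 8, 15]
Visit 12; enqueue 0 → queue [7, 5, 1, 10, 8, 15, 0]
Visit 7 → queue [5, 1, 10, 8, 15, 0]
Visit 5; enqueue 13 → queue [1, 10, 8, 15, 0, 13]
Visit 1 → queue [10, 8, 15, 0, 13]
Visit 10 → queue [8, 15, 0, 13]
Visit 8 → queue [15, 0, 13]
Visit 15 → queue [0, 13]
Visit 0 → queue [13]
Visit 13 → queue []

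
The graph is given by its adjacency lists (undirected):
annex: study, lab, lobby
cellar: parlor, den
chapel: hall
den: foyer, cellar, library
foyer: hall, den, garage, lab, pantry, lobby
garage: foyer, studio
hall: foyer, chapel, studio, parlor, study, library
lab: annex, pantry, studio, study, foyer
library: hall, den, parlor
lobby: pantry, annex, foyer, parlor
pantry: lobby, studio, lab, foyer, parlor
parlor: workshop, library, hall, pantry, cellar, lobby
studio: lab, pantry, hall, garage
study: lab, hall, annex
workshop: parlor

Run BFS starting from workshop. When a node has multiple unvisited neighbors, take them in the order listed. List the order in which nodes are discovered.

Visit workshop; enqueue parlor → queue [parlor]
Visit parlor; enqueue library, hall, pantry, cellar, lobby → queue [library, hall, pantry, cellar, lobby]
Visit library; enqueue den → queue [hall, pantry, cellar, lobby, den]
Visit hall; enqueue foyer, chapel, studio, study → queue [pantry, cellar, lobby, den, foyer, chapel, studio, study]
Visit pantry; enqueue lab → queue [cellar, lobby, den, foyer, chapel, studio, study, lab]
Visit cellar → queue [lobby, den, foyer, chapel, studio, study, lab]
Visit lobby; enqueue annex → queue [den, foyer, chapel, studio, study, lab, annex]
Visit den → queue [foyer, chapel, studio, study, lab, annex]
Visit foyer; enqueue garage → queue [chapel, studio, study, lab, annex, garage]
Visit chapel → queue [studio, study, lab, annex, garage]
Visit studio → queue [study, lab, annex, garage]
Visit study → queue [lab, annex, garage]
Visit lab → queue [annex, garage]
Visit annex → queue [garage]
Visit garage → queue []

workshop parlor library hall pantry cellar lobby den foyer chapel studio study lab annex garage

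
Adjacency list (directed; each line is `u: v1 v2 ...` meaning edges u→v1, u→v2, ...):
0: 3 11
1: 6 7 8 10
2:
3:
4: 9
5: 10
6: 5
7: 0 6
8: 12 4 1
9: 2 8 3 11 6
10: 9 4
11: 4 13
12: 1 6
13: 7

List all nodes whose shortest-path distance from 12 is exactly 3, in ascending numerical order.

0, 4, 9

Level 0: 12
Level 1: 1, 6
Level 2: 5, 7, 8, 10
Level 3: 0, 4, 9
Level 4: 2, 3, 11
Level 5: 13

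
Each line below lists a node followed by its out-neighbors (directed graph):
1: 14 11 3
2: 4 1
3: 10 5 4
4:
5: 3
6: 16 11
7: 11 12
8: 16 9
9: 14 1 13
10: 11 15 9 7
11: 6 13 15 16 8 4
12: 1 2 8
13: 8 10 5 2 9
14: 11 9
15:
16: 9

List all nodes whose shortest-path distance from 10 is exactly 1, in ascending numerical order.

7, 9, 11, 15

Level 0: 10
Level 1: 7, 9, 11, 15
Level 2: 1, 4, 6, 8, 12, 13, 14, 16
Level 3: 2, 3, 5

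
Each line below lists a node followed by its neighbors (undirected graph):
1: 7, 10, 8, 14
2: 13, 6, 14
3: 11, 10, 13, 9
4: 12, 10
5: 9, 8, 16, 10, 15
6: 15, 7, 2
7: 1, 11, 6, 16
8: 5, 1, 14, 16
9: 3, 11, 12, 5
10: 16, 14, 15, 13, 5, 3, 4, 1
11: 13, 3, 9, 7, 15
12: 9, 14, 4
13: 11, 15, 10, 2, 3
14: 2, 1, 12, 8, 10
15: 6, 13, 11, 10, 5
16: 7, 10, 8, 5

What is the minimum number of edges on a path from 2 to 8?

2

Level 0: 2
Level 1: 6, 13, 14
Level 2: 1, 3, 7, 8, 10, 11, 12, 15
Level 3: 4, 5, 9, 16
8 first appears at level 2.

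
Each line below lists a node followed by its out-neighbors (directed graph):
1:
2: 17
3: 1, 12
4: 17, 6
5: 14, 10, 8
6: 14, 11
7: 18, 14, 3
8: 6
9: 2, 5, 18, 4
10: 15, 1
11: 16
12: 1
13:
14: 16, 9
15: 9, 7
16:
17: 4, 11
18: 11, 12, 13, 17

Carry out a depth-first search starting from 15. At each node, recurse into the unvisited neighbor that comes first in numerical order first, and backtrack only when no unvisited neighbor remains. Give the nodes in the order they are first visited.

15 -> 7 -> 3 -> 1 -> 12 -> 14 -> 9 -> 2 -> 17 -> 4 -> 6 -> 11 -> 16 -> 5 -> 8 -> 10 -> 18 -> 13

Visit 15
15 → 7
7 → 3
3 → 1
3 → 12
7 → 14
14 → 9
9 → 2
2 → 17
17 → 4
4 → 6
6 → 11
11 → 16
9 → 5
5 → 8
5 → 10
9 → 18
18 → 13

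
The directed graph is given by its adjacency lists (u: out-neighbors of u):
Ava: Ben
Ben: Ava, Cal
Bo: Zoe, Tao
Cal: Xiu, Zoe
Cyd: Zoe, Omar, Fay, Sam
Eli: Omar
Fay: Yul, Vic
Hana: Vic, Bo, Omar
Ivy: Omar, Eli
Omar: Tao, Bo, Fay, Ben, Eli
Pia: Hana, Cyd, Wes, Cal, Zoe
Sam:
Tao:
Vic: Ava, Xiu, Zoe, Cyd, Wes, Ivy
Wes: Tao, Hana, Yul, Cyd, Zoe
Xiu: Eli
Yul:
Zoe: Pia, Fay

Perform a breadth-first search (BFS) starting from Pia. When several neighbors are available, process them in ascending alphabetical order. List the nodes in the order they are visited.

Pia -> Cal -> Cyd -> Hana -> Wes -> Zoe -> Xiu -> Fay -> Omar -> Sam -> Bo -> Vic -> Tao -> Yul -> Eli -> Ben -> Ava -> Ivy

Visit Pia; enqueue Cal, Cyd, Hana, Wes, Zoe → queue [Cal, Cyd, Hana, Wes, Zoe]
Visit Cal; enqueue Xiu → queue [Cyd, Hana, Wes, Zoe, Xiu]
Visit Cyd; enqueue Fay, Omar, Sam → queue [Hana, Wes, Zoe, Xiu, Fay, Omar, Sam]
Visit Hana; enqueue Bo, Vic → queue [Wes, Zoe, Xiu, Fay, Omar, Sam, Bo, Vic]
Visit Wes; enqueue Tao, Yul → queue [Zoe, Xiu, Fay, Omar, Sam, Bo, Vic, Tao, Yul]
Visit Zoe → queue [Xiu, Fay, Omar, Sam, Bo, Vic, Tao, Yul]
Visit Xiu; enqueue Eli → queue [Fay, Omar, Sam, Bo, Vic, Tao, Yul, Eli]
Visit Fay → queue [Omar, Sam, Bo, Vic, Tao, Yul, Eli]
Visit Omar; enqueue Ben → queue [Sam, Bo, Vic, Tao, Yul, Eli, Ben]
Visit Sam → queue [Bo, Vic, Tao, Yul, Eli, Ben]
Visit Bo → queue [Vic, Tao, Yul, Eli, Ben]
Visit Vic; enqueue Ava, Ivy → queue [Tao, Yul, Eli, Ben, Ava, Ivy]
Visit Tao → queue [Yul, Eli, Ben, Ava, Ivy]
Visit Yul → queue [Eli, Ben, Ava, Ivy]
Visit Eli → queue [Ben, Ava, Ivy]
Visit Ben → queue [Ava, Ivy]
Visit Ava → queue [Ivy]
Visit Ivy → queue []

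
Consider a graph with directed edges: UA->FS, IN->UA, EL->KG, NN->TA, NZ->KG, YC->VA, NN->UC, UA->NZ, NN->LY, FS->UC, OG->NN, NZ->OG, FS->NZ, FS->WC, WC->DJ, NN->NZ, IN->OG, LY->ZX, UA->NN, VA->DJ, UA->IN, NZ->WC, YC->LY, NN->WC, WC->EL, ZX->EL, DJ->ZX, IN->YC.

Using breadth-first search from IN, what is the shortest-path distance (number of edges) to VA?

Level 0: IN
Level 1: OG, UA, YC
Level 2: FS, LY, NN, NZ, VA
Level 3: DJ, KG, TA, UC, WC, ZX
Level 4: EL
VA first appears at level 2.

2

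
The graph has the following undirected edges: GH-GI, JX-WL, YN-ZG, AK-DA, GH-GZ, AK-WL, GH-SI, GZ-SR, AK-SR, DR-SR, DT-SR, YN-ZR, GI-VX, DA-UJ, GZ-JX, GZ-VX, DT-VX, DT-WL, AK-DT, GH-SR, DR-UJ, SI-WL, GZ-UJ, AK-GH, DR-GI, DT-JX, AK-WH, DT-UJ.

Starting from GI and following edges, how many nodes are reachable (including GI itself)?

BFS from GI visits: GI, VX, GH, DR, GZ, DT, SR, SI, AK, UJ, JX, WL, WH, DA
Reachable nodes: 14 of 17 total.

14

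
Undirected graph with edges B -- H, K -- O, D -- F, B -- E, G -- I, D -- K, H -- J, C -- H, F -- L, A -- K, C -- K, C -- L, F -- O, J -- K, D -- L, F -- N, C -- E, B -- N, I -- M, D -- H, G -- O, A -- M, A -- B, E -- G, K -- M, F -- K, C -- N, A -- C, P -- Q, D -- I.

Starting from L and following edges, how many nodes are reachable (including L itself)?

15

BFS from L visits: L, C, D, F, A, E, H, K, N, I, O, B, M, G, J
Reachable nodes: 15 of 17 total.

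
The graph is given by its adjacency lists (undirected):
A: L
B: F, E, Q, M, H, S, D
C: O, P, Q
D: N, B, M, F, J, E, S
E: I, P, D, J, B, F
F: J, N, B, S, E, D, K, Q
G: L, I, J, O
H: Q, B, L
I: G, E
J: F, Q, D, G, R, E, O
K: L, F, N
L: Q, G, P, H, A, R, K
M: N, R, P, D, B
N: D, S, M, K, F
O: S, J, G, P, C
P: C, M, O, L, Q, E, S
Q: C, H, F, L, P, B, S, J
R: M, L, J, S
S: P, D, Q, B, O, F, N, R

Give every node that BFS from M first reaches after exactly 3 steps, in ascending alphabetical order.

A, G, I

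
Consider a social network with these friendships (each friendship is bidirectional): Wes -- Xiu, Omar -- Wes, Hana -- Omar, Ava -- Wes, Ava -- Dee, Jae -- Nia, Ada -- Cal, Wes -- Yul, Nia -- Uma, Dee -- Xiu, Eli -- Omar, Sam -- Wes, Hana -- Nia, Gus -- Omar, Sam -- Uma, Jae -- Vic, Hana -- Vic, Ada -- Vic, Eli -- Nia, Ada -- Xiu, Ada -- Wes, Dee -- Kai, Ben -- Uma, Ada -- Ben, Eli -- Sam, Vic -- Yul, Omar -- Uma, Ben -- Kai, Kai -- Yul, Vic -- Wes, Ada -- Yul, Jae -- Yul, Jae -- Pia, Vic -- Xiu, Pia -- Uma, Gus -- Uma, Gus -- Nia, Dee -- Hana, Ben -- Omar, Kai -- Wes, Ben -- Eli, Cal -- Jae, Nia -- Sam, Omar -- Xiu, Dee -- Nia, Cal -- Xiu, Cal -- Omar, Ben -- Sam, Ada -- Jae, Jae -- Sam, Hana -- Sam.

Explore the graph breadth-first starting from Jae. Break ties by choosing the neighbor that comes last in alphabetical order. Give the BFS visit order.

Visit Jae; enqueue Yul, Vic, Sam, Pia, Nia, Cal, Ada → queue [Yul, Vic, Sam, Pia, Nia, Cal, Ada]
Visit Yul; enqueue Wes, Kai → queue [Vic, Sam, Pia, Nia, Cal, Ada, Wes, Kai]
Visit Vic; enqueue Xiu, Hana → queue [Sam, Pia, Nia, Cal, Ada, Wes, Kai, Xiu, Hana]
Visit Sam; enqueue Uma, Eli, Ben → queue [Pia, Nia, Cal, Ada, Wes, Kai, Xiu, Hana, Uma, Eli, Ben]
Visit Pia → queue [Nia, Cal, Ada, Wes, Kai, Xiu, Hana, Uma, Eli, Ben]
Visit Nia; enqueue Gus, Dee → queue [Cal, Ada, Wes, Kai, Xiu, Hana, Uma, Eli, Ben, Gus, Dee]
Visit Cal; enqueue Omar → queue [Ada, Wes, Kai, Xiu, Hana, Uma, Eli, Ben, Gus, Dee, Omar]
Visit Ada → queue [Wes, Kai, Xiu, Hana, Uma, Eli, Ben, Gus, Dee, Omar]
Visit Wes; enqueue Ava → queue [Kai, Xiu, Hana, Uma, Eli, Ben, Gus, Dee, Omar, Ava]
Visit Kai → queue [Xiu, Hana, Uma, Eli, Ben, Gus, Dee, Omar, Ava]
Visit Xiu → queue [Hana, Uma, Eli, Ben, Gus, Dee, Omar, Ava]
Visit Hana → queue [Uma, Eli, Ben, Gus, Dee, Omar, Ava]
Visit Uma → queue [Eli, Ben, Gus, Dee, Omar, Ava]
Visit Eli → queue [Ben, Gus, Dee, Omar, Ava]
Visit Ben → queue [Gus, Dee, Omar, Ava]
Visit Gus → queue [Dee, Omar, Ava]
Visit Dee → queue [Omar, Ava]
Visit Omar → queue [Ava]
Visit Ava → queue []

Jae, Yul, Vic, Sam, Pia, Nia, Cal, Ada, Wes, Kai, Xiu, Hana, Uma, Eli, Ben, Gus, Dee, Omar, Ava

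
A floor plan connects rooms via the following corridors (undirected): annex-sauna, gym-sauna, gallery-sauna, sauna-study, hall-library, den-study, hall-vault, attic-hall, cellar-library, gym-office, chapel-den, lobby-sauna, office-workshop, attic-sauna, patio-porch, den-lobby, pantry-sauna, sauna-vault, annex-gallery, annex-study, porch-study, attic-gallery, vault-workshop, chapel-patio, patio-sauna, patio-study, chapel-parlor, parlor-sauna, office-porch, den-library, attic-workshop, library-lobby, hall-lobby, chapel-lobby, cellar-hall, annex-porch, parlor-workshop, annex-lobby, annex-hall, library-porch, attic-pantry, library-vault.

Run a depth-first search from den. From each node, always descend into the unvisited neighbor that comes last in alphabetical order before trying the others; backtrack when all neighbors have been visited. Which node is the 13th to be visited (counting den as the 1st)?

Visit den
den → study
study → sauna
sauna → vault
vault → workshop
workshop → parlor
parlor → chapel
chapel → patio
patio → porch
porch → office
office → gym
porch → library
library → lobby
lobby → hall
hall → cellar
hall → attic
attic → pantry
attic → gallery
gallery → annex

Visit order: den, study, sauna, vault, workshop, parlor, chapel, patio, porch, office, gym, library, lobby, hall, cellar, attic, pantry, gallery, annex

lobby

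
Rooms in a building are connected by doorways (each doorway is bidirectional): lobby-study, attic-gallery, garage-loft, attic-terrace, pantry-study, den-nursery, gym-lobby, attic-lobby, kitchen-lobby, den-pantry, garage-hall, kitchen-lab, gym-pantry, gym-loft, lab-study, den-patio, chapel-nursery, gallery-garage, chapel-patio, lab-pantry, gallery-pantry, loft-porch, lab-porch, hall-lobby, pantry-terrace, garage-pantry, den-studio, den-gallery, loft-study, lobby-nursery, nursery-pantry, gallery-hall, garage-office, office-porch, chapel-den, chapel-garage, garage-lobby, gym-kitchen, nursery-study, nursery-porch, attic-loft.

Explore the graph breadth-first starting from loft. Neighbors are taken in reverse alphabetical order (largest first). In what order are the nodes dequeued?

Visit loft; enqueue study, porch, gym, garage, attic → queue [study, porch, gym, garage, attic]
Visit study; enqueue pantry, nursery, lobby, lab → queue [porch, gym, garage, attic, pantry, nursery, lobby, lab]
Visit porch; enqueue office → queue [gym, garage, attic, pantry, nursery, lobby, lab, office]
Visit gym; enqueue kitchen → queue [garage, attic, pantry, nursery, lobby, lab, office, kitchen]
Visit garage; enqueue hall, gallery, chapel → queue [attic, pantry, nursery, lobby, lab, office, kitchen, hall, gallery, chapel]
Visit attic; enqueue terrace → queue [pantry, nursery, lobby, lab, office, kitchen, hall, gallery, chapel, terrace]
Visit pantry; enqueue den → queue [nursery, lobby, lab, office, kitchen, hall, gallery, chapel, terrace, den]
Visit nursery → queue [lobby, lab, office, kitchen, hall, gallery, chapel, terrace, den]
Visit lobby → queue [lab, office, kitchen, hall, gallery, chapel, terrace, den]
Visit lab → queue [office, kitchen, hall, gallery, chapel, terrace, den]
Visit office → queue [kitchen, hall, gallery, chapel, terrace, den]
Visit kitchen → queue [hall, gallery, chapel, terrace, den]
Visit hall → queue [gallery, chapel, terrace, den]
Visit gallery → queue [chapel, terrace, den]
Visit chapel; enqueue patio → queue [terrace, den, patio]
Visit terrace → queue [den, patio]
Visit den; enqueue studio → queue [patio, studio]
Visit patio → queue [studio]
Visit studio → queue []

loft, study, porch, gym, garage, attic, pantry, nursery, lobby, lab, office, kitchen, hall, gallery, chapel, terrace, den, patio, studio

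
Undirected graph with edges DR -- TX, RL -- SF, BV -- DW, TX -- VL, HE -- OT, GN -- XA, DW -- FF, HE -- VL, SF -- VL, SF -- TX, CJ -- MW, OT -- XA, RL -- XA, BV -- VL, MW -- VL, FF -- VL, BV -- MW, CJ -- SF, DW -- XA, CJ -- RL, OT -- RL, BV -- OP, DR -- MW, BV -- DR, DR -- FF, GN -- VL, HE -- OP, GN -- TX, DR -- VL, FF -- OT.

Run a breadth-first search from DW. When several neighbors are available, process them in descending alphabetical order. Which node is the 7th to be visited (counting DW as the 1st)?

GN

Visit DW; enqueue XA, FF, BV → queue [XA, FF, BV]
Visit XA; enqueue RL, OT, GN → queue [FF, BV, RL, OT, GN]
Visit FF; enqueue VL, DR → queue [BV, RL, OT, GN, VL, DR]
Visit BV; enqueue OP, MW → queue [RL, OT, GN, VL, DR, OP, MW]
Visit RL; enqueue SF, CJ → queue [OT, GN, VL, DR, OP, MW, SF, CJ]
Visit OT; enqueue HE → queue [GN, VL, DR, OP, MW, SF, CJ, HE]
Visit GN; enqueue TX → queue [VL, DR, OP, MW, SF, CJ, HE, TX]
Visit VL → queue [DR, OP, MW, SF, CJ, HE, TX]
Visit DR → queue [OP, MW, SF, CJ, HE, TX]
Visit OP → queue [MW, SF, CJ, HE, TX]
Visit MW → queue [SF, CJ, HE, TX]
Visit SF → queue [CJ, HE, TX]
Visit CJ → queue [HE, TX]
Visit HE → queue [TX]
Visit TX → queue []

Visit order: DW, XA, FF, BV, RL, OT, GN, VL, DR, OP, MW, SF, CJ, HE, TX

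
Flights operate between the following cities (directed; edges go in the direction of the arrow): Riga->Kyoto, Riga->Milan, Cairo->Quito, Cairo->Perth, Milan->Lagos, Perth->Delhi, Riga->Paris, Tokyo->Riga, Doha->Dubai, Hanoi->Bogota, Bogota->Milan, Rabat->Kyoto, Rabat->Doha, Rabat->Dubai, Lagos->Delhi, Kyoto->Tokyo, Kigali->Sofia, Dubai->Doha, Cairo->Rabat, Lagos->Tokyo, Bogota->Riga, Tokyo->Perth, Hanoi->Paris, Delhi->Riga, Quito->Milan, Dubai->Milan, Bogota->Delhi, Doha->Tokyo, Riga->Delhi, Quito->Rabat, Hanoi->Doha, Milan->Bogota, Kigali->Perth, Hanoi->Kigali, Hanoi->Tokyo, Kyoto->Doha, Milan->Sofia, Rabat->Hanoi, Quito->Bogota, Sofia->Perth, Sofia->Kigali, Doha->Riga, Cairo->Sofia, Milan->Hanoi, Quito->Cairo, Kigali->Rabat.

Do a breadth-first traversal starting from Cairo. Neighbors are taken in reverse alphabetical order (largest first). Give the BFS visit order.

Cairo, Sofia, Rabat, Quito, Perth, Kigali, Kyoto, Hanoi, Dubai, Doha, Milan, Bogota, Delhi, Tokyo, Paris, Riga, Lagos

Visit Cairo; enqueue Sofia, Rabat, Quito, Perth → queue [Sofia, Rabat, Quito, Perth]
Visit Sofia; enqueue Kigali → queue [Rabat, Quito, Perth, Kigali]
Visit Rabat; enqueue Kyoto, Hanoi, Dubai, Doha → queue [Quito, Perth, Kigali, Kyoto, Hanoi, Dubai, Doha]
Visit Quito; enqueue Milan, Bogota → queue [Perth, Kigali, Kyoto, Hanoi, Dubai, Doha, Milan, Bogota]
Visit Perth; enqueue Delhi → queue [Kigali, Kyoto, Hanoi, Dubai, Doha, Milan, Bogota, Delhi]
Visit Kigali → queue [Kyoto, Hanoi, Dubai, Doha, Milan, Bogota, Delhi]
Visit Kyoto; enqueue Tokyo → queue [Hanoi, Dubai, Doha, Milan, Bogota, Delhi, Tokyo]
Visit Hanoi; enqueue Paris → queue [Dubai, Doha, Milan, Bogota, Delhi, Tokyo, Paris]
Visit Dubai → queue [Doha, Milan, Bogota, Delhi, Tokyo, Paris]
Visit Doha; enqueue Riga → queue [Milan, Bogota, Delhi, Tokyo, Paris, Riga]
Visit Milan; enqueue Lagos → queue [Bogota, Delhi, Tokyo, Paris, Riga, Lagos]
Visit Bogota → queue [Delhi, Tokyo, Paris, Riga, Lagos]
Visit Delhi → queue [Tokyo, Paris, Riga, Lagos]
Visit Tokyo → queue [Paris, Riga, Lagos]
Visit Paris → queue [Riga, Lagos]
Visit Riga → queue [Lagos]
Visit Lagos → queue []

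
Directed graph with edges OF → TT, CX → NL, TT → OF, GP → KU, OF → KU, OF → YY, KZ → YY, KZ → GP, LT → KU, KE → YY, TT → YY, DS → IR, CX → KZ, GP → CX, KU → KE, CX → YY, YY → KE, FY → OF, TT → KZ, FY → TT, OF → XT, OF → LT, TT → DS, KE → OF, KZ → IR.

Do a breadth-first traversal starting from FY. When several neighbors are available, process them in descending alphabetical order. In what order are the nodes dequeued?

FY -> TT -> OF -> YY -> KZ -> DS -> XT -> LT -> KU -> KE -> IR -> GP -> CX -> NL

Visit FY; enqueue TT, OF → queue [TT, OF]
Visit TT; enqueue YY, KZ, DS → queue [OF, YY, KZ, DS]
Visit OF; enqueue XT, LT, KU → queue [YY, KZ, DS, XT, LT, KU]
Visit YY; enqueue KE → queue [KZ, DS, XT, LT, KU, KE]
Visit KZ; enqueue IR, GP → queue [DS, XT, LT, KU, KE, IR, GP]
Visit DS → queue [XT, LT, KU, KE, IR, GP]
Visit XT → queue [LT, KU, KE, IR, GP]
Visit LT → queue [KU, KE, IR, GP]
Visit KU → queue [KE, IR, GP]
Visit KE → queue [IR, GP]
Visit IR → queue [GP]
Visit GP; enqueue CX → queue [CX]
Visit CX; enqueue NL → queue [NL]
Visit NL → queue []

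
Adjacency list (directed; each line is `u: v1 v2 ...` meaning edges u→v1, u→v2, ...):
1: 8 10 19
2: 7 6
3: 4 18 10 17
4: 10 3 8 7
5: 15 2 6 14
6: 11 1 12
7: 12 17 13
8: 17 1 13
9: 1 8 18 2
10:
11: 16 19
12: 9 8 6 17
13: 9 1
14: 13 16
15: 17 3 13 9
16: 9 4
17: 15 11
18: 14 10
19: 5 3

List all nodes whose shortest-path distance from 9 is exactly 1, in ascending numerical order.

1, 2, 8, 18

Level 0: 9
Level 1: 1, 2, 8, 18
Level 2: 6, 7, 10, 13, 14, 17, 19
Level 3: 3, 5, 11, 12, 15, 16
Level 4: 4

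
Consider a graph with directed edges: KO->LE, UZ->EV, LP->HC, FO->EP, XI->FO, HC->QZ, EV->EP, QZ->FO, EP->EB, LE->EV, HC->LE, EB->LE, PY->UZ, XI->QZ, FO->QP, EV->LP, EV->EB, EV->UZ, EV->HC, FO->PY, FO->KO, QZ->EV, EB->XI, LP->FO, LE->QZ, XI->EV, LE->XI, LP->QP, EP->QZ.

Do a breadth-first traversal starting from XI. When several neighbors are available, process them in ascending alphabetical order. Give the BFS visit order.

Visit XI; enqueue EV, FO, QZ → queue [EV, FO, QZ]
Visit EV; enqueue EB, EP, HC, LP, UZ → queue [FO, QZ, EB, EP, HC, LP, UZ]
Visit FO; enqueue KO, PY, QP → queue [QZ, EB, EP, HC, LP, UZ, KO, PY, QP]
Visit QZ → queue [EB, EP, HC, LP, UZ, KO, PY, QP]
Visit EB; enqueue LE → queue [EP, HC, LP, UZ, KO, PY, QP, LE]
Visit EP → queue [HC, LP, UZ, KO, PY, QP, LE]
Visit HC → queue [LP, UZ, KO, PY, QP, LE]
Visit LP → queue [UZ, KO, PY, QP, LE]
Visit UZ → queue [KO, PY, QP, LE]
Visit KO → queue [PY, QP, LE]
Visit PY → queue [QP, LE]
Visit QP → queue [LE]
Visit LE → queue []

XI, EV, FO, QZ, EB, EP, HC, LP, UZ, KO, PY, QP, LE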